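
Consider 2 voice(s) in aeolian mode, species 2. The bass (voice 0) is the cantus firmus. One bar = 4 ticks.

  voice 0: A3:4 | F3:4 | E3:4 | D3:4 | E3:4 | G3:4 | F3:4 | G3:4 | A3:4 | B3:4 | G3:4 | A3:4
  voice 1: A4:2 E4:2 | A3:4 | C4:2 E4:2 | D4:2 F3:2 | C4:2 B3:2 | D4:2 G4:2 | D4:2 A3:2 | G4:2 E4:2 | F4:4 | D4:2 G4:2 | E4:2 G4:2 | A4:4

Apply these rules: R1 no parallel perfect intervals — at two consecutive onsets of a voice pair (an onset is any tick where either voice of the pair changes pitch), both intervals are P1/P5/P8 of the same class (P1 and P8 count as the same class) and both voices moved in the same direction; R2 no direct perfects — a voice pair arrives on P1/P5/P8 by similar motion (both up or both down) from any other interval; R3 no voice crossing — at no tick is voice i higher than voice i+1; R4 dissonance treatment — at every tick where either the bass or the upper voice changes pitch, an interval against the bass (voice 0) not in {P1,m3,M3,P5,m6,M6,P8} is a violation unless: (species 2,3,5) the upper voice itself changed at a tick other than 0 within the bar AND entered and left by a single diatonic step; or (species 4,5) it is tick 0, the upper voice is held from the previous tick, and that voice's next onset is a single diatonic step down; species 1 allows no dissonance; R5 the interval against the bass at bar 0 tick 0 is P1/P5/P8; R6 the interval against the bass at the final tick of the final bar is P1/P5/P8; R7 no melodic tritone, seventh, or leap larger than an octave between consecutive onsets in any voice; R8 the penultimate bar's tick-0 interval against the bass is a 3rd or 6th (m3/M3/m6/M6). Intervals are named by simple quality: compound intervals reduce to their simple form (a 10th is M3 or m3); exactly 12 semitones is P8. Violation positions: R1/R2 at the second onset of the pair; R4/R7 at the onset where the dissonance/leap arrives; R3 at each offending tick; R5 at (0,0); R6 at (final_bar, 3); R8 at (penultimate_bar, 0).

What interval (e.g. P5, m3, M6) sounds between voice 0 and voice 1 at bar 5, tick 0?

voice 0=G3 voice 1=D4 -> P5

P5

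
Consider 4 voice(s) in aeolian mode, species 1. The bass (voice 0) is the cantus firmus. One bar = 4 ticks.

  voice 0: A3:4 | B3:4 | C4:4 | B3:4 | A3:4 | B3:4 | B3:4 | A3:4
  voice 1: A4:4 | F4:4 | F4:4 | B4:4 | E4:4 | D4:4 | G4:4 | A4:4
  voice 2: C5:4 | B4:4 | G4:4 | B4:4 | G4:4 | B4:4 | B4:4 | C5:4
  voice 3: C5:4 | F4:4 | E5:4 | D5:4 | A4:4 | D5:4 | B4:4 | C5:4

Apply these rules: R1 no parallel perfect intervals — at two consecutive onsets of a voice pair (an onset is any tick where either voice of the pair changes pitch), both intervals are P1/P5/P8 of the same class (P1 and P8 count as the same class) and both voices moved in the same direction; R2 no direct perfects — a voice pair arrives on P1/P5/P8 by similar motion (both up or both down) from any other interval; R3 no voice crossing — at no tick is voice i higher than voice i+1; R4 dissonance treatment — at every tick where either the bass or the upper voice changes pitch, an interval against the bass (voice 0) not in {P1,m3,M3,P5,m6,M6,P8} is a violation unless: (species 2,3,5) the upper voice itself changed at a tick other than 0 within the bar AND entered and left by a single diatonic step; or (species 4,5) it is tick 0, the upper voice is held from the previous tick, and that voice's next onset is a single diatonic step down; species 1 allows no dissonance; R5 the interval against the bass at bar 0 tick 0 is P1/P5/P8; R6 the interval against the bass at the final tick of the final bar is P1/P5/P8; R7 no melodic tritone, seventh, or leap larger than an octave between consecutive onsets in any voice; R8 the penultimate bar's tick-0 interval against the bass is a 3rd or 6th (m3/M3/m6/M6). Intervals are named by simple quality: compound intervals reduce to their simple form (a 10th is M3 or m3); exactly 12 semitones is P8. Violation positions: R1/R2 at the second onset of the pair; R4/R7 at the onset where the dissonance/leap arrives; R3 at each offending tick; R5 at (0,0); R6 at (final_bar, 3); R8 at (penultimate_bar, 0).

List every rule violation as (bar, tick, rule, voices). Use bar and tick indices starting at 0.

(0, 0, R5, (0, 2))
(0, 0, R5, (0, 3))
(1, 0, R2, (1, 3))
(1, 0, R3, (2, 3))
(1, 0, R4, (0, 1))
(1, 0, R4, (0, 3))
(1, 1, R3, (2, 3))
(1, 2, R3, (2, 3))
(1, 3, R3, (2, 3))
(2, 0, R4, (0, 1))
(2, 0, R7, (3,))
(3, 0, R2, (1, 2))
(3, 0, R7, (1,))
(4, 0, R2, (0, 1))
(4, 0, R2, (0, 3))
(4, 0, R4, (0, 2))
(5, 0, R2, (0, 2))
(6, 0, R8, (0, 2))
(6, 0, R8, (0, 3))
(7, 0, R1, (2, 3))
(7, 3, R6, (0, 2))
(7, 3, R6, (0, 3))

bar 0: v0=A3 v1=A4 v2=C5 v3=C5 downbeat m3
bar 1: v0=B3 v1=F4 v2=B4 v3=F4 downbeat TT
bar 2: v0=C4 v1=F4 v2=G4 v3=E5 downbeat M3
bar 3: v0=B3 v1=B4 v2=B4 v3=D5 downbeat m3
bar 4: v0=A3 v1=E4 v2=G4 v3=A4 downbeat P8
bar 5: v0=B3 v1=D4 v2=B4 v3=D5 downbeat m3
bar 6: v0=B3 v1=G4 v2=B4 v3=B4 downbeat P8
bar 7: v0=A3 v1=A4 v2=C5 v3=C5 downbeat m3
  -> R5 @ bar 0 tick 0 v(0, 2): opens on m3
  -> R5 @ bar 0 tick 0 v(0, 3): opens on m3
  -> R2 @ bar 1 tick 0 v(1, 3): A4/C5 m3 -> F4/F4 P1 similar
  -> R3 @ bar 1 tick 0 v(2, 3): B4 above F4
  -> R4 @ bar 1 tick 0 v(0, 1): B3/F4 TT untreated
  -> R4 @ bar 1 tick 0 v(0, 3): B3/F4 TT untreated
  -> R3 @ bar 1 tick 1 v(2, 3): B4 above F4
  -> R3 @ bar 1 tick 2 v(2, 3): B4 above F4
  -> R3 @ bar 1 tick 3 v(2, 3): B4 above F4
  -> R4 @ bar 2 tick 0 v(0, 1): C4/F4 P4 untreated
  -> R7 @ bar 2 tick 0 v(3,): F4->E5 leap 11st
  -> R2 @ bar 3 tick 0 v(1, 2): F4/G4 M2 -> B4/B4 P1 similar
  -> R7 @ bar 3 tick 0 v(1,): F4->B4 leap 6st
  -> R2 @ bar 4 tick 0 v(0, 1): B3/B4 P8 -> A3/E4 P5 similar
  -> R2 @ bar 4 tick 0 v(0, 3): B3/D5 m3 -> A3/A4 P8 similar
  -> R4 @ bar 4 tick 0 v(0, 2): A3/G4 m7 untreated
  -> R2 @ bar 5 tick 0 v(0, 2): A3/G4 m7 -> B3/B4 P8 similar
  -> R8 @ bar 6 tick 0 v(0, 2): penult P8 not 3rd/6th
  -> R8 @ bar 6 tick 0 v(0, 3): penult P8 not 3rd/6th
  -> R1 @ bar 7 tick 0 v(2, 3): B4/B4 P1 -> C5/C5 P1 similar
  -> R6 @ bar 7 tick 3 v(0, 2): closes on m3
  -> R6 @ bar 7 tick 3 v(0, 3): closes on m3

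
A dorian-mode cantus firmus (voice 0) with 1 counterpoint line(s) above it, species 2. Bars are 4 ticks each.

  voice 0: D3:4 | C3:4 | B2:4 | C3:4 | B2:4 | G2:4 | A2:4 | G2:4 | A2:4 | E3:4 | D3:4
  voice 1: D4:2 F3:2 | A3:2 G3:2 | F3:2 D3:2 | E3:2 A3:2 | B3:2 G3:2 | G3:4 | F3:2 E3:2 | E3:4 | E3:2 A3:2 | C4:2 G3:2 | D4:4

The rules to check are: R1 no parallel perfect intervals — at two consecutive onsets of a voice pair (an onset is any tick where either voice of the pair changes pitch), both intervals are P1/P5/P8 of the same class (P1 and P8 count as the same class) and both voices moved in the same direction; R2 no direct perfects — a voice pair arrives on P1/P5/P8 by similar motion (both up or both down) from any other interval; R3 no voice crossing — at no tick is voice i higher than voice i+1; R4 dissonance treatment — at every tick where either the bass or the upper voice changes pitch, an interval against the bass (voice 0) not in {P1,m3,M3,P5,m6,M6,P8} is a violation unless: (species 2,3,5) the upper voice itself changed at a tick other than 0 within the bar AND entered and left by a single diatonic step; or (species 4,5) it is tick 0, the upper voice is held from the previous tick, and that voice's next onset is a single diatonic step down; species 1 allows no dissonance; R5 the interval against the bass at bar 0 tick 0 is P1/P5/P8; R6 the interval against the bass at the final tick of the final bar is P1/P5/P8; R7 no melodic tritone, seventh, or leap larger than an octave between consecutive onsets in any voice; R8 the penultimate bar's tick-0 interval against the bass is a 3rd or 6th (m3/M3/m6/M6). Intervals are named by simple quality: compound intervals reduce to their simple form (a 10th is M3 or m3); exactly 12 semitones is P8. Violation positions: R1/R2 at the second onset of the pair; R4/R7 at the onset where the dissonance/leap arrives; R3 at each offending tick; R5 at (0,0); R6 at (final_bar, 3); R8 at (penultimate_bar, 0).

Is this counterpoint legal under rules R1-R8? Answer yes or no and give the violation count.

bar 0: v0=D3 v1=D4 (P8)
bar 1: v0=C3 v1=A3 (M6)
bar 2: v0=B2 v1=F3 (TT)
bar 3: v0=C3 v1=E3 (M3)
bar 4: v0=B2 v1=B3 (P8)
bar 5: v0=G2 v1=G3 (P8)
bar 6: v0=A2 v1=F3 (m6)
bar 7: v0=G2 v1=E3 (M6)
bar 8: v0=A2 v1=E3 (P5)
bar 9: v0=E3 v1=C4 (m6)
bar 10: v0=D3 v1=D4 (P8)
  R4 @ bar2.0: B2/F3 TT untreated

No (1 violations)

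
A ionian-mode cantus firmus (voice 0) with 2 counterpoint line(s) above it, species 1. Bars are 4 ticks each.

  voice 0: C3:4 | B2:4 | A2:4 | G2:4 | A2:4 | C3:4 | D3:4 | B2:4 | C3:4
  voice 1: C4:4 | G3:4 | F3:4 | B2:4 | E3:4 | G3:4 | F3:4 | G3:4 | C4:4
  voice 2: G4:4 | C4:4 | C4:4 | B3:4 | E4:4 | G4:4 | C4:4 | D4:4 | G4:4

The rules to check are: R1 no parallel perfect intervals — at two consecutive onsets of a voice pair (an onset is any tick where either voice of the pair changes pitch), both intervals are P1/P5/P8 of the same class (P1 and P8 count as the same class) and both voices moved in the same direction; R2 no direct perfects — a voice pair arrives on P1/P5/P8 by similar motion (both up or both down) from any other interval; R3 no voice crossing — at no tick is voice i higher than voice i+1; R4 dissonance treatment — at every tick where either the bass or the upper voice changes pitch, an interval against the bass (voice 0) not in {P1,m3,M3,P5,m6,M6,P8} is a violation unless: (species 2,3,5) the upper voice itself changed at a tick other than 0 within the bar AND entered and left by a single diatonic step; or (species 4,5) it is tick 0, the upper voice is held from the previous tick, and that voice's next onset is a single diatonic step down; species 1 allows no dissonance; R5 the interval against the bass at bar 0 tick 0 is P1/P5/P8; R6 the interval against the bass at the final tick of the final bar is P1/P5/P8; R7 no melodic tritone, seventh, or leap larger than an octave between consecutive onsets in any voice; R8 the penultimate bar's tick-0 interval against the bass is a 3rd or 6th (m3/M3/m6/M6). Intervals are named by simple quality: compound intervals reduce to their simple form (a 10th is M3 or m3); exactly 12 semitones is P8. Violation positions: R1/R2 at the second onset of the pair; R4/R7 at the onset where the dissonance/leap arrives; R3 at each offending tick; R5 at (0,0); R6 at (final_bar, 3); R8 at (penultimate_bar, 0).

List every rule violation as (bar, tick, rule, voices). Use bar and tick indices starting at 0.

(1, 0, R4, (0, 2))
(3, 0, R2, (1, 2))
(3, 0, R7, (1,))
(4, 0, R1, (1, 2))
(4, 0, R2, (0, 1))
(4, 0, R2, (0, 2))
(5, 0, R1, (0, 1))
(5, 0, R1, (0, 2))
(5, 0, R1, (1, 2))
(6, 0, R2, (1, 2))
(6, 0, R4, (0, 2))
(7, 0, R1, (1, 2))
(8, 0, R1, (1, 2))
(8, 0, R2, (0, 1))
(8, 0, R2, (0, 2))

bar 0: v0=C3 v1=C4 v2=G4 downbeat P5
bar 1: v0=B2 v1=G3 v2=C4 downbeat m2
bar 2: v0=A2 v1=F3 v2=C4 downbeat m3
bar 3: v0=G2 v1=B2 v2=B3 downbeat M3
bar 4: v0=A2 v1=E3 v2=E4 downbeat P5
bar 5: v0=C3 v1=G3 v2=G4 downbeat P5
bar 6: v0=D3 v1=F3 v2=C4 downbeat m7
bar 7: v0=B2 v1=G3 v2=D4 downbeat m3
bar 8: v0=C3 v1=C4 v2=G4 downbeat P5
  -> R4 @ bar 1 tick 0 v(0, 2): B2/C4 m2 untreated
  -> R2 @ bar 3 tick 0 v(1, 2): F3/C4 P5 -> B2/B3 P8 similar
  -> R7 @ bar 3 tick 0 v(1,): F3->B2 leap 6st
  -> R1 @ bar 4 tick 0 v(1, 2): B2/B3 P8 -> E3/E4 P8 similar
  -> R2 @ bar 4 tick 0 v(0, 1): G2/B2 M3 -> A2/E3 P5 similar
  -> R2 @ bar 4 tick 0 v(0, 2): G2/B3 M3 -> A2/E4 P5 similar
  -> R1 @ bar 5 tick 0 v(0, 1): A2/E3 P5 -> C3/G3 P5 similar
  -> R1 @ bar 5 tick 0 v(0, 2): A2/E4 P5 -> C3/G4 P5 similar
  -> R1 @ bar 5 tick 0 v(1, 2): E3/E4 P8 -> G3/G4 P8 similar
  -> R2 @ bar 6 tick 0 v(1, 2): G3/G4 P8 -> F3/C4 P5 similar
  -> R4 @ bar 6 tick 0 v(0, 2): D3/C4 m7 untreated
  -> R1 @ bar 7 tick 0 v(1, 2): F3/C4 P5 -> G3/D4 P5 similar
  -> R1 @ bar 8 tick 0 v(1, 2): G3/D4 P5 -> C4/G4 P5 similar
  -> R2 @ bar 8 tick 0 v(0, 1): B2/G3 m6 -> C3/C4 P8 similar
  -> R2 @ bar 8 tick 0 v(0, 2): B2/D4 m3 -> C3/G4 P5 similar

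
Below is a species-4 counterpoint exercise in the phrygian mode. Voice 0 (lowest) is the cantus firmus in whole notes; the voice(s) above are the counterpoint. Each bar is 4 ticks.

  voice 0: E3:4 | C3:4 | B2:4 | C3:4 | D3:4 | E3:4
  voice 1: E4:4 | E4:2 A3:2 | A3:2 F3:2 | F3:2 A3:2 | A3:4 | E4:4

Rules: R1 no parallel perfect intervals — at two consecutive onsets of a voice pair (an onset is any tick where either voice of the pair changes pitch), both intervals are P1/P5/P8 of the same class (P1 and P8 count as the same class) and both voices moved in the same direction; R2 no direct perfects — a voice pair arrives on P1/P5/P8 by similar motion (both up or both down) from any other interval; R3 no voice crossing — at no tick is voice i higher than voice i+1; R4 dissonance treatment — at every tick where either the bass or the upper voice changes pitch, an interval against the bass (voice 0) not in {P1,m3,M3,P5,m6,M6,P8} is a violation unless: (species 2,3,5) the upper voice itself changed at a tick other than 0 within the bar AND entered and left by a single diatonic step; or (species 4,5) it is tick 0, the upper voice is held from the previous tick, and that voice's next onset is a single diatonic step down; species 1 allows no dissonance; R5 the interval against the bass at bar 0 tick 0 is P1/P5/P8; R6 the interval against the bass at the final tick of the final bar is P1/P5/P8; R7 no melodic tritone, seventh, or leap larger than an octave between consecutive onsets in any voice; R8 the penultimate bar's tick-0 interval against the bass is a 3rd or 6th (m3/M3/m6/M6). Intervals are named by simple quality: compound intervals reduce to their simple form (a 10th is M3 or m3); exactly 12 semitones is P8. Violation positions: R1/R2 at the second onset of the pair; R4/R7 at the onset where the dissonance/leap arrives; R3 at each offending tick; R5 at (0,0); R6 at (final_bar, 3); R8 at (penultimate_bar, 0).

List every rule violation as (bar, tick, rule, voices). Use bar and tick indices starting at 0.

(2, 0, R4, (0, 1))
(2, 2, R4, (0, 1))
(3, 0, R4, (0, 1))
(4, 0, R8, (0, 1))
(5, 0, R2, (0, 1))

bar 0: v0=E3 v1=E4 downbeat P8
bar 1: v0=C3 v1=E4 downbeat M3
bar 2: v0=B2 v1=A3 downbeat m7
bar 3: v0=C3 v1=F3 downbeat P4
bar 4: v0=D3 v1=A3 downbeat P5
bar 5: v0=E3 v1=E4 downbeat P8
  -> R4 @ bar 2 tick 0 v(0, 1): B2/A3 m7 untreated
  -> R4 @ bar 2 tick 2 v(0, 1): B2/F3 TT untreated
  -> R4 @ bar 3 tick 0 v(0, 1): C3/F3 P4 untreated
  -> R8 @ bar 4 tick 0 v(0, 1): penult P5 not 3rd/6th
  -> R2 @ bar 5 tick 0 v(0, 1): D3/A3 P5 -> E3/E4 P8 similar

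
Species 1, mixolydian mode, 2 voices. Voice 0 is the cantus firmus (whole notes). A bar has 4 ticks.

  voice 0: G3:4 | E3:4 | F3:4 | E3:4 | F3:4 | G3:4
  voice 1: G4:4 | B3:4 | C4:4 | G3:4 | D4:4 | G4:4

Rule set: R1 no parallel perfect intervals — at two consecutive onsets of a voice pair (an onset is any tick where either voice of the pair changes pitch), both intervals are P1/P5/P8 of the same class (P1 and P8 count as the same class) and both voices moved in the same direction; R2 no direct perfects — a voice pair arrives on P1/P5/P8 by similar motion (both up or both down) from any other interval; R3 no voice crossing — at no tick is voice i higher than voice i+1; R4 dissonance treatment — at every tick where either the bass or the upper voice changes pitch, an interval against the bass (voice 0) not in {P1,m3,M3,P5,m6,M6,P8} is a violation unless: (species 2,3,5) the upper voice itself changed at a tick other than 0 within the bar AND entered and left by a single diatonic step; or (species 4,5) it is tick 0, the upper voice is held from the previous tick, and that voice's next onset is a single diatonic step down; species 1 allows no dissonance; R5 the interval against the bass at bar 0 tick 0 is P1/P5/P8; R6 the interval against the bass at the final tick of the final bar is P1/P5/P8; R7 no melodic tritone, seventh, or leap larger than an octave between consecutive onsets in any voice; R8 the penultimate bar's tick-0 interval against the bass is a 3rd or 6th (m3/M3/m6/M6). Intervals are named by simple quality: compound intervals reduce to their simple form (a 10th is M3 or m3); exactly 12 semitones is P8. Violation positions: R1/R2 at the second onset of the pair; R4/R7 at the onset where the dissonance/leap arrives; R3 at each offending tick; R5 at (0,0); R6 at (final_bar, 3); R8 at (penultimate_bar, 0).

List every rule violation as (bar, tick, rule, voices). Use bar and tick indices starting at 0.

(1, 0, R2, (0, 1))
(2, 0, R1, (0, 1))
(5, 0, R2, (0, 1))

bar 0: v0=G3 v1=G4 downbeat P8
bar 1: v0=E3 v1=B3 downbeat P5
bar 2: v0=F3 v1=C4 downbeat P5
bar 3: v0=E3 v1=G3 downbeat m3
bar 4: v0=F3 v1=D4 downbeat M6
bar 5: v0=G3 v1=G4 downbeat P8
  -> R2 @ bar 1 tick 0 v(0, 1): G3/G4 P8 -> E3/B3 P5 similar
  -> R1 @ bar 2 tick 0 v(0, 1): E3/B3 P5 -> F3/C4 P5 similar
  -> R2 @ bar 5 tick 0 v(0, 1): F3/D4 M6 -> G3/G4 P8 similar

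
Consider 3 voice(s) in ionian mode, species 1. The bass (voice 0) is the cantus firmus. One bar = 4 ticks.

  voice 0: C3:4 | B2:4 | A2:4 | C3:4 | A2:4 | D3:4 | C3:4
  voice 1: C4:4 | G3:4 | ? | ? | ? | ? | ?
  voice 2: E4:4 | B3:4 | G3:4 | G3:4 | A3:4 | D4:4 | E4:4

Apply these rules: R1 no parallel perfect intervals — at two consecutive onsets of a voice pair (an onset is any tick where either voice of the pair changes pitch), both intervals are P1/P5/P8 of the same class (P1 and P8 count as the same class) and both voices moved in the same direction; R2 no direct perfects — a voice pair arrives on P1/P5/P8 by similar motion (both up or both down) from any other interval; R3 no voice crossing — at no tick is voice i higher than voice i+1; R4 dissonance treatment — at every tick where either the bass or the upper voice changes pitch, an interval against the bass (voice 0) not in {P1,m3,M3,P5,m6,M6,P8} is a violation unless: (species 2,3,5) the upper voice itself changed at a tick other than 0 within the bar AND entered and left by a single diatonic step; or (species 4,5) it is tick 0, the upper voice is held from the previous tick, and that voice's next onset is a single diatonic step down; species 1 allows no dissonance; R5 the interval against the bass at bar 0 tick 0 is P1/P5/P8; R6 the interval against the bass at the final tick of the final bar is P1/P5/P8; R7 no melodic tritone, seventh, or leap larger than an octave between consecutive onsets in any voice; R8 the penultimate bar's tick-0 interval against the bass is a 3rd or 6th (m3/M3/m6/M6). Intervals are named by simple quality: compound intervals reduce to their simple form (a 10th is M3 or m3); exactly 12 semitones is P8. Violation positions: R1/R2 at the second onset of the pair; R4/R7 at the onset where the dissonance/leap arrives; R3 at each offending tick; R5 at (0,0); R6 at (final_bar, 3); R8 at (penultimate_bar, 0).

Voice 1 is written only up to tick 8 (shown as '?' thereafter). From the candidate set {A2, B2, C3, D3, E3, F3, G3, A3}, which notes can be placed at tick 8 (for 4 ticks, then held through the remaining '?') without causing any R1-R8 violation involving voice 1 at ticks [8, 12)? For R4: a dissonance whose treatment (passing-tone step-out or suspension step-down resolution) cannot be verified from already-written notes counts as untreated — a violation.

{F3}

A2: violates R2,R7
B2: violates R4
C3: violates R2
D3: violates R4
E3: violates R2
F3: legal
G3: violates R4
A3: violates R3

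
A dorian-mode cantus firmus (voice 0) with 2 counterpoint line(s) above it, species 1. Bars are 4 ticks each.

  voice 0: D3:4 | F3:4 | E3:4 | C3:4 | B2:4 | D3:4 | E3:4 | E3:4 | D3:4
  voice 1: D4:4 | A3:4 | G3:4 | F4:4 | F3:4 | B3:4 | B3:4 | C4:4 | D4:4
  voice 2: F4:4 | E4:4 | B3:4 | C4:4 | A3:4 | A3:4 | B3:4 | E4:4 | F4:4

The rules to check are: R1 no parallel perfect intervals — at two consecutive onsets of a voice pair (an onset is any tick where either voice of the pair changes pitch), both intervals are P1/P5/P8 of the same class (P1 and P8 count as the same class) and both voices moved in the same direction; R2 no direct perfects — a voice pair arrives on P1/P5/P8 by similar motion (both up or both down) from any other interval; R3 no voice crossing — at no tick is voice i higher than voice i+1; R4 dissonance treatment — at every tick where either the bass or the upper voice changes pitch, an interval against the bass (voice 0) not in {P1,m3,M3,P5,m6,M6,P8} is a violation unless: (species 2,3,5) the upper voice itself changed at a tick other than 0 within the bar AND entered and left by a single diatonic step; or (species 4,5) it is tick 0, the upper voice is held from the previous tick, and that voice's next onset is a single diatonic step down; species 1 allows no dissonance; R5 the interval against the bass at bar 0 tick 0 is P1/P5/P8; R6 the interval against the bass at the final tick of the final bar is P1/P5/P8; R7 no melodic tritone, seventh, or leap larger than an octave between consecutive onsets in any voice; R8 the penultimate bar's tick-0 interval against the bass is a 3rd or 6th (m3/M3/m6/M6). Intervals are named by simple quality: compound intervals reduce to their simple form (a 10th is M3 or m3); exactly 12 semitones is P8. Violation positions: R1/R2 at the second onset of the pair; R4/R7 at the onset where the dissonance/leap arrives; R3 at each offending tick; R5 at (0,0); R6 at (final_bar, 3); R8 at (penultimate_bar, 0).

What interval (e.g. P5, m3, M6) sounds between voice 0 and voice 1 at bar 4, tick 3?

TT

voice 0=B2 voice 1=F3 -> TT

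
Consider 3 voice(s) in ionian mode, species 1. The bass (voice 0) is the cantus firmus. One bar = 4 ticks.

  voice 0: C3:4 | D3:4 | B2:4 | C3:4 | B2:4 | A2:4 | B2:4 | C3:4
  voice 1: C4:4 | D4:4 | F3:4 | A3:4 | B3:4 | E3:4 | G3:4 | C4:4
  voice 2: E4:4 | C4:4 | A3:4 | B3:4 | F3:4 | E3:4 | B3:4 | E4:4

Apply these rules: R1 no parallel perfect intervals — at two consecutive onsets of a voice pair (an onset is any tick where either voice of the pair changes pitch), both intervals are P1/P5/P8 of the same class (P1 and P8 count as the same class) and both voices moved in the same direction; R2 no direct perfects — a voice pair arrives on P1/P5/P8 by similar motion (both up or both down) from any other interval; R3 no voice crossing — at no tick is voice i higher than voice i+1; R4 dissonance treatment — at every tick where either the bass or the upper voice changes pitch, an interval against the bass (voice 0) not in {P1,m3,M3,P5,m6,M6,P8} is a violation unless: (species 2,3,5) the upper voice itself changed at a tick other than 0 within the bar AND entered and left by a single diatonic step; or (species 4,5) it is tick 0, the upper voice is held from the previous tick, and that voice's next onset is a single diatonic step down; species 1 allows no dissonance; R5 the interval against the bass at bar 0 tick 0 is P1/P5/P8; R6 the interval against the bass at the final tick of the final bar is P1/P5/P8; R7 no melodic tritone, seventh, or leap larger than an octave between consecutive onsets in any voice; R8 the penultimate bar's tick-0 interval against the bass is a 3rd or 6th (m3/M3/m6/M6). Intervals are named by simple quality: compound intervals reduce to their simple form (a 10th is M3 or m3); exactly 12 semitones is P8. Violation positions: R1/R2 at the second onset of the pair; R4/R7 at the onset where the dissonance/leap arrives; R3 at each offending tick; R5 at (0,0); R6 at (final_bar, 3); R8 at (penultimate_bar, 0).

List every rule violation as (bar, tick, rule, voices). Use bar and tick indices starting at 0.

bar 0: v0=C3 v1=C4 v2=E4 downbeat M3
bar 1: v0=D3 v1=D4 v2=C4 downbeat m7
bar 2: v0=B2 v1=F3 v2=A3 downbeat m7
bar 3: v0=C3 v1=A3 v2=B3 downbeat M7
bar 4: v0=B2 v1=B3 v2=F3 downbeat TT
bar 5: v0=A2 v1=E3 v2=E3 downbeat P5
bar 6: v0=B2 v1=G3 v2=B3 downbeat P8
bar 7: v0=C3 v1=C4 v2=E4 downbeat M3
  -> R5 @ bar 0 tick 0 v(0, 2): opens on M3
  -> R1 @ bar 1 tick 0 v(0, 1): C3/C4 P8 -> D3/D4 P8 similar
  -> R3 @ bar 1 tick 0 v(1, 2): D4 above C4
  -> R4 @ bar 1 tick 0 v(0, 2): D3/C4 m7 untreated
  -> R3 @ bar 1 tick 1 v(1, 2): D4 above C4
  -> R3 @ bar 1 tick 2 v(1, 2): D4 above C4
  -> R3 @ bar 1 tick 3 v(1, 2): D4 above C4
  -> R4 @ bar 2 tick 0 v(0, 1): B2/F3 TT untreated
  -> R4 @ bar 2 tick 0 v(0, 2): B2/A3 m7 untreated
  -> R4 @ bar 3 tick 0 v(0, 2): C3/B3 M7 untreated
  -> R3 @ bar 4 tick 0 v(1, 2): B3 above F3
  -> R4 @ bar 4 tick 0 v(0, 2): B2/F3 TT untreated
  -> R7 @ bar 4 tick 0 v(2,): B3->F3 leap 6st
  -> R3 @ bar 4 tick 1 v(1, 2): B3 above F3
  -> R3 @ bar 4 tick 2 v(1, 2): B3 above F3
  -> R3 @ bar 4 tick 3 v(1, 2): B3 above F3
  -> R2 @ bar 5 tick 0 v(0, 1): B2/B3 P8 -> A2/E3 P5 similar
  -> R2 @ bar 5 tick 0 v(0, 2): B2/F3 TT -> A2/E3 P5 similar
  -> R2 @ bar 5 tick 0 v(1, 2): B3/F3 TT -> E3/E3 P1 similar
  -> R2 @ bar 6 tick 0 v(0, 2): A2/E3 P5 -> B2/B3 P8 similar
  -> R8 @ bar 6 tick 0 v(0, 2): penult P8 not 3rd/6th
  -> R2 @ bar 7 tick 0 v(0, 1): B2/G3 m6 -> C3/C4 P8 similar
  -> R6 @ bar 7 tick 3 v(0, 2): closes on M3

(0, 0, R5, (0, 2))
(1, 0, R1, (0, 1))
(1, 0, R3, (1, 2))
(1, 0, R4, (0, 2))
(1, 1, R3, (1, 2))
(1, 2, R3, (1, 2))
(1, 3, R3, (1, 2))
(2, 0, R4, (0, 1))
(2, 0, R4, (0, 2))
(3, 0, R4, (0, 2))
(4, 0, R3, (1, 2))
(4, 0, R4, (0, 2))
(4, 0, R7, (2,))
(4, 1, R3, (1, 2))
(4, 2, R3, (1, 2))
(4, 3, R3, (1, 2))
(5, 0, R2, (0, 1))
(5, 0, R2, (0, 2))
(5, 0, R2, (1, 2))
(6, 0, R2, (0, 2))
(6, 0, R8, (0, 2))
(7, 0, R2, (0, 1))
(7, 3, R6, (0, 2))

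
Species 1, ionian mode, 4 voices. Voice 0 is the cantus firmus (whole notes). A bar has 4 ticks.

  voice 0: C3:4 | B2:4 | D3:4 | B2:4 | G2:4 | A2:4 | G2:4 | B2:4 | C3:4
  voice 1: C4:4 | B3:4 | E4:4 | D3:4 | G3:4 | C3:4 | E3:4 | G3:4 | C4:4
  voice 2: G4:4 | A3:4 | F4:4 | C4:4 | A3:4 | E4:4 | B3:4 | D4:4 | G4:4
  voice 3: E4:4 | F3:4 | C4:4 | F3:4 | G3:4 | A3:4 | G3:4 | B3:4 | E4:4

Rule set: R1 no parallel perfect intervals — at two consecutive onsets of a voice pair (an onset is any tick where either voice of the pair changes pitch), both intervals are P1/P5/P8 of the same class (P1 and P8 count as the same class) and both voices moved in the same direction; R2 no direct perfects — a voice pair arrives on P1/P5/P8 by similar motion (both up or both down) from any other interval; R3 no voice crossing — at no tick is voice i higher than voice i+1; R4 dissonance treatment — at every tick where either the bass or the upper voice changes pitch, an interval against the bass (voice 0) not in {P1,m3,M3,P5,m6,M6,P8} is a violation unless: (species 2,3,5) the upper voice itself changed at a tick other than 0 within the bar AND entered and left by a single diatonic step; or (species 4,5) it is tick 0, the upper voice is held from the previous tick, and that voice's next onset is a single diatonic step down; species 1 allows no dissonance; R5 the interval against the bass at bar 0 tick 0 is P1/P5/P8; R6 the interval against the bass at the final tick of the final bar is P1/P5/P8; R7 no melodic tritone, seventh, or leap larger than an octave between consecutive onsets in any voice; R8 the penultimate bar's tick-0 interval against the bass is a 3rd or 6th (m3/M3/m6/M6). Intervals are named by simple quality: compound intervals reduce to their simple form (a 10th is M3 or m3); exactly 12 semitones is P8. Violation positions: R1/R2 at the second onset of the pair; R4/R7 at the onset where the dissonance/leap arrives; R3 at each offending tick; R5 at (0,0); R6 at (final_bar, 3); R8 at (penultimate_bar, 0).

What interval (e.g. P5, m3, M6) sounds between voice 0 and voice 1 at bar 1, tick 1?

P8

voice 0=B2 voice 1=B3 -> P8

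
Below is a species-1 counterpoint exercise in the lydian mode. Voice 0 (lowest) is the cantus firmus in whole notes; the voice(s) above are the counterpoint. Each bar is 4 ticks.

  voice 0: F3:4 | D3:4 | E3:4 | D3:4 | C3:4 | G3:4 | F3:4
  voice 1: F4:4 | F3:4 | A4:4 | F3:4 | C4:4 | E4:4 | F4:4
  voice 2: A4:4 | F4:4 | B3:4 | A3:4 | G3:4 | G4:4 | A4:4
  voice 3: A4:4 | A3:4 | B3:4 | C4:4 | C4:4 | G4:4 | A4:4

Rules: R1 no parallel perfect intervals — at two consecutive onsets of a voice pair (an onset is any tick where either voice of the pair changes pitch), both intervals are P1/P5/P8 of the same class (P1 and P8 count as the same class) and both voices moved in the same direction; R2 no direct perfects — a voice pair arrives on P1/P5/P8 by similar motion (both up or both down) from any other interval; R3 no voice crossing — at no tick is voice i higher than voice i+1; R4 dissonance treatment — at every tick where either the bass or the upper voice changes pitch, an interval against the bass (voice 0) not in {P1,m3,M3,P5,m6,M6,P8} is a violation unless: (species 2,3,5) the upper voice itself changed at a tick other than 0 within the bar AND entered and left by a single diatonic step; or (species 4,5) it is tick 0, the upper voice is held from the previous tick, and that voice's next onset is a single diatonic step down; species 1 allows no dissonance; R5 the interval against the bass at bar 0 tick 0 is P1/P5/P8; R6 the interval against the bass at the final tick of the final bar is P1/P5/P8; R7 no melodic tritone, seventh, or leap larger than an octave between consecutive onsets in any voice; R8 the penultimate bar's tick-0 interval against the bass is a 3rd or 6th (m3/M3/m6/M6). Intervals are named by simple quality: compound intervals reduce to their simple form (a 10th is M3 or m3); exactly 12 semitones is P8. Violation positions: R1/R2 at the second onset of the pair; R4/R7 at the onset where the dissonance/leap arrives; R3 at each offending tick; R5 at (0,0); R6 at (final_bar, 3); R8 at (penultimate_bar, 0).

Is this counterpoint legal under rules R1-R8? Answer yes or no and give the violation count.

bar 0: v0=F3 v1=F4 v2=A4 v3=A4 (M3)
bar 1: v0=D3 v1=F3 v2=F4 v3=A3 (P5)
bar 2: v0=E3 v1=A4 v2=B3 v3=B3 (P5)
bar 3: v0=D3 v1=F3 v2=A3 v3=C4 (m7)
bar 4: v0=C3 v1=C4 v2=G3 v3=C4 (P8)
bar 5: v0=G3 v1=E4 v2=G4 v3=G4 (P8)
bar 6: v0=F3 v1=F4 v2=A4 v3=A4 (M3)
  R5 @ bar0.0: opens on M3
  R5 @ bar0.0: opens on M3
  R2 @ bar1.0: F3/A4 M3 -> D3/A3 P5 similar
  R2 @ bar1.0: F4/A4 M3 -> F3/F4 P8 similar
  R3 @ bar1.0: F4 above A3
  R3 @ bar1.1: F4 above A3
  R3 @ bar1.2: F4 above A3
  R3 @ bar1.3: F4 above A3
  R1 @ bar2.0: D3/A3 P5 -> E3/B3 P5 similar
  R3 @ bar2.0: A4 above B3
  R4 @ bar2.0: E3/A4 P4 untreated
  R7 @ bar2.0: F3->A4 leap 16st
  R7 @ bar2.0: F4->B3 leap 6st
  R3 @ bar2.1: A4 above B3
  R3 @ bar2.2: A4 above B3
  R3 @ bar2.3: A4 above B3
  R1 @ bar3.0: E3/B3 P5 -> D3/A3 P5 similar
  R4 @ bar3.0: D3/C4 m7 untreated
  R7 @ bar3.0: A4->F3 leap 16st
  R1 @ bar4.0: D3/A3 P5 -> C3/G3 P5 similar
  R3 @ bar4.0: C4 above G3
  R3 @ bar4.1: C4 above G3
  R3 @ bar4.2: C4 above G3
  R3 @ bar4.3: C4 above G3
  R1 @ bar5.0: C3/C4 P8 -> G3/G4 P8 similar
  R2 @ bar5.0: C3/G3 P5 -> G3/G4 P8 similar
  R2 @ bar5.0: G3/C4 P4 -> G4/G4 P1 similar
  R8 @ bar5.0: penult P8 not 3rd/6th
  R8 @ bar5.0: penult P8 not 3rd/6th
  R1 @ bar6.0: G4/G4 P1 -> A4/A4 P1 similar
  R6 @ bar6.3: closes on M3
  R6 @ bar6.3: closes on M3

No (32 violations)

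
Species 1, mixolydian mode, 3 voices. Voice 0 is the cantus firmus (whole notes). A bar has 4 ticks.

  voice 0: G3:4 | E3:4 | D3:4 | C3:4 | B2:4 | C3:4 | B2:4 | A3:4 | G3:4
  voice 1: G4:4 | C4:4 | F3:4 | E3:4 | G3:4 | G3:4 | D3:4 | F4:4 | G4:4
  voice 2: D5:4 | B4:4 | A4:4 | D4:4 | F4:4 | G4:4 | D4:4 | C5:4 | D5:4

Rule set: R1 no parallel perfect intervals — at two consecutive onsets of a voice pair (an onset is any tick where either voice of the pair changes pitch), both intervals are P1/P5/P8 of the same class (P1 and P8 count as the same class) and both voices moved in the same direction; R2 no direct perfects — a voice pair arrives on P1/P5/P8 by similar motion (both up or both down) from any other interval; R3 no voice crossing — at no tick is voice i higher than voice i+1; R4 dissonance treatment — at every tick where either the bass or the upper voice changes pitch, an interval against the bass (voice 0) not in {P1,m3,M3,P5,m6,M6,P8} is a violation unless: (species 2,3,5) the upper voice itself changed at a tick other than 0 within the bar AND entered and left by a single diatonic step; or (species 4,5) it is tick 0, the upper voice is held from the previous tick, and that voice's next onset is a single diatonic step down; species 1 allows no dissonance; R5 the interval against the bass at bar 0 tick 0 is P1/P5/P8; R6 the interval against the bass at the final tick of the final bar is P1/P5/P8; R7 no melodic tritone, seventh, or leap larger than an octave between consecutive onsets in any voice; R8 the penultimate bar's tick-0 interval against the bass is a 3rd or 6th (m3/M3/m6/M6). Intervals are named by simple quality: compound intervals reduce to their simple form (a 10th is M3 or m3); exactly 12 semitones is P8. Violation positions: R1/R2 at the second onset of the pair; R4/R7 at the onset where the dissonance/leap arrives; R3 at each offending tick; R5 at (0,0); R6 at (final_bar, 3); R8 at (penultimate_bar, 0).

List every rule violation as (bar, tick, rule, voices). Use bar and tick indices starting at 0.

bar 0: v0=G3 v1=G4 v2=D5 downbeat P5
bar 1: v0=E3 v1=C4 v2=B4 downbeat P5
bar 2: v0=D3 v1=F3 v2=A4 downbeat P5
bar 3: v0=C3 v1=E3 v2=D4 downbeat M2
bar 4: v0=B2 v1=G3 v2=F4 downbeat TT
bar 5: v0=C3 v1=G3 v2=G4 downbeat P5
bar 6: v0=B2 v1=D3 v2=D4 downbeat m3
bar 7: v0=A3 v1=F4 v2=C5 downbeat m3
bar 8: v0=G3 v1=G4 v2=D5 downbeat P5
  -> R1 @ bar 1 tick 0 v(0, 2): G3/D5 P5 -> E3/B4 P5 similar
  -> R1 @ bar 2 tick 0 v(0, 2): E3/B4 P5 -> D3/A4 P5 similar
  -> R4 @ bar 3 tick 0 v(0, 2): C3/D4 M2 untreated
  -> R4 @ bar 4 tick 0 v(0, 2): B2/F4 TT untreated
  -> R2 @ bar 5 tick 0 v(0, 2): B2/F4 TT -> C3/G4 P5 similar
  -> R1 @ bar 6 tick 0 v(1, 2): G3/G4 P8 -> D3/D4 P8 similar
  -> R2 @ bar 7 tick 0 v(1, 2): D3/D4 P8 -> F4/C5 P5 similar
  -> R7 @ bar 7 tick 0 v(0,): B2->A3 leap 10st
  -> R7 @ bar 7 tick 0 v(1,): D3->F4 leap 15st
  -> R7 @ bar 7 tick 0 v(2,): D4->C5 leap 10st
  -> R1 @ bar 8 tick 0 v(1, 2): F4/C5 P5 -> G4/D5 P5 similar

(1, 0, R1, (0, 2))
(2, 0, R1, (0, 2))
(3, 0, R4, (0, 2))
(4, 0, R4, (0, 2))
(5, 0, R2, (0, 2))
(6, 0, R1, (1, 2))
(7, 0, R2, (1, 2))
(7, 0, R7, (0,))
(7, 0, R7, (1,))
(7, 0, R7, (2,))
(8, 0, R1, (1, 2))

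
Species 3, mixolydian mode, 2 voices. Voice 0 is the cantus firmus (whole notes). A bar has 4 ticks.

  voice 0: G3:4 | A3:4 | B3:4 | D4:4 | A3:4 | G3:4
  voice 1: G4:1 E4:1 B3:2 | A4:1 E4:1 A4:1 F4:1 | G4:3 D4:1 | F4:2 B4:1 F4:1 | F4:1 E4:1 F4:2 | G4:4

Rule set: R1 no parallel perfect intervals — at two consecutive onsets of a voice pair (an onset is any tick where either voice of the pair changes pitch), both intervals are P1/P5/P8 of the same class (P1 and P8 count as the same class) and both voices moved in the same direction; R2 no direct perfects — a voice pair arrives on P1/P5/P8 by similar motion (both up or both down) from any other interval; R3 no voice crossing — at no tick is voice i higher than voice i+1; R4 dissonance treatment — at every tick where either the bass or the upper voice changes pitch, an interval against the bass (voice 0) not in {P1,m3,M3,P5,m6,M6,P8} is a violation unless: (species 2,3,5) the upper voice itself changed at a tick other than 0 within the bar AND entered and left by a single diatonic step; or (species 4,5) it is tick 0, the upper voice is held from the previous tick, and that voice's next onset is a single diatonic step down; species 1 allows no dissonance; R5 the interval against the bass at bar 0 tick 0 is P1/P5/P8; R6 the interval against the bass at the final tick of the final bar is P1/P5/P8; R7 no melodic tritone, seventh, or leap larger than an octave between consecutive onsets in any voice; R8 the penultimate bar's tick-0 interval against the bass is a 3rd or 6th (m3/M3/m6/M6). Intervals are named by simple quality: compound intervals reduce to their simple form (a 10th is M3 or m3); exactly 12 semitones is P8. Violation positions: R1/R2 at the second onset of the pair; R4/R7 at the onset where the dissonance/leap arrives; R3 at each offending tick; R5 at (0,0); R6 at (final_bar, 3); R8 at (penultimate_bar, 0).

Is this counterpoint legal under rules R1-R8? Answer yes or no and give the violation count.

No (4 violations)

bar 0: v0=G3 v1=G4 (P8)
bar 1: v0=A3 v1=A4 (P8)
bar 2: v0=B3 v1=G4 (m6)
bar 3: v0=D4 v1=F4 (m3)
bar 4: v0=A3 v1=F4 (m6)
bar 5: v0=G3 v1=G4 (P8)
  R2 @ bar1.0: G3/B3 M3 -> A3/A4 P8 similar
  R7 @ bar1.0: B3->A4 leap 10st
  R7 @ bar3.2: F4->B4 leap 6st
  R7 @ bar3.3: B4->F4 leap 6st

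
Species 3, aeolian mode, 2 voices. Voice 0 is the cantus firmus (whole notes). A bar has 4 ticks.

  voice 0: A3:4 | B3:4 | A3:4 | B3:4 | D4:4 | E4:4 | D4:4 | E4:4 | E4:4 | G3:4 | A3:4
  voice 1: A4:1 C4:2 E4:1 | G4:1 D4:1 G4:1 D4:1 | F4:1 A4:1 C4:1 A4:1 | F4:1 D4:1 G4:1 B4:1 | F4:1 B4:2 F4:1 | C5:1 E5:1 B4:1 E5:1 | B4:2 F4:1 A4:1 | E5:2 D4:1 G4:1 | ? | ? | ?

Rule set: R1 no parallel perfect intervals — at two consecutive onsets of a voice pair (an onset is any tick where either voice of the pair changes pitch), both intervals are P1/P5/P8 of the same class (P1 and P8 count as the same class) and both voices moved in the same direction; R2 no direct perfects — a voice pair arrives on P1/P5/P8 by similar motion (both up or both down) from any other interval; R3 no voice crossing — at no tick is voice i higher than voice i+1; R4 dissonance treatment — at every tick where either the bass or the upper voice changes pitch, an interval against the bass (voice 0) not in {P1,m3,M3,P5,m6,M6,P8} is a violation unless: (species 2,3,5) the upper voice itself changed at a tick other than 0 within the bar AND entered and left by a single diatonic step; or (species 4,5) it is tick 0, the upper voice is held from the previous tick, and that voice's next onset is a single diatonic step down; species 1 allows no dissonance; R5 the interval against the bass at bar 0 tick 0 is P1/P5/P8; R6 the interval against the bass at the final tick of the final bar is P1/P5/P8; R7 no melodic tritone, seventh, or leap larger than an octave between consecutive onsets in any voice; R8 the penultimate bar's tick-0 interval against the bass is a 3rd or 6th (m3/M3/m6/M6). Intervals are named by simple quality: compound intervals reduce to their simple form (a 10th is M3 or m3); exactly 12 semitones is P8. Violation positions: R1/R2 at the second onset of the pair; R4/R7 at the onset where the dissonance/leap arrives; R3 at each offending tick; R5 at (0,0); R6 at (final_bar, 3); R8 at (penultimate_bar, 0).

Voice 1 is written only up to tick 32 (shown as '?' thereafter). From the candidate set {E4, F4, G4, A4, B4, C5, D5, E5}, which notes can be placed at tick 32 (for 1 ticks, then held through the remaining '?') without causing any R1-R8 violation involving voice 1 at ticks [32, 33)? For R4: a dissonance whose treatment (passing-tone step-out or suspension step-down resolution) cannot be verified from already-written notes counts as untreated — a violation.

{B4, C5, E4, E5, G4}

E4: legal
F4: violates R4
G4: legal
A4: violates R4
B4: legal
C5: legal
D5: violates R4
E5: legal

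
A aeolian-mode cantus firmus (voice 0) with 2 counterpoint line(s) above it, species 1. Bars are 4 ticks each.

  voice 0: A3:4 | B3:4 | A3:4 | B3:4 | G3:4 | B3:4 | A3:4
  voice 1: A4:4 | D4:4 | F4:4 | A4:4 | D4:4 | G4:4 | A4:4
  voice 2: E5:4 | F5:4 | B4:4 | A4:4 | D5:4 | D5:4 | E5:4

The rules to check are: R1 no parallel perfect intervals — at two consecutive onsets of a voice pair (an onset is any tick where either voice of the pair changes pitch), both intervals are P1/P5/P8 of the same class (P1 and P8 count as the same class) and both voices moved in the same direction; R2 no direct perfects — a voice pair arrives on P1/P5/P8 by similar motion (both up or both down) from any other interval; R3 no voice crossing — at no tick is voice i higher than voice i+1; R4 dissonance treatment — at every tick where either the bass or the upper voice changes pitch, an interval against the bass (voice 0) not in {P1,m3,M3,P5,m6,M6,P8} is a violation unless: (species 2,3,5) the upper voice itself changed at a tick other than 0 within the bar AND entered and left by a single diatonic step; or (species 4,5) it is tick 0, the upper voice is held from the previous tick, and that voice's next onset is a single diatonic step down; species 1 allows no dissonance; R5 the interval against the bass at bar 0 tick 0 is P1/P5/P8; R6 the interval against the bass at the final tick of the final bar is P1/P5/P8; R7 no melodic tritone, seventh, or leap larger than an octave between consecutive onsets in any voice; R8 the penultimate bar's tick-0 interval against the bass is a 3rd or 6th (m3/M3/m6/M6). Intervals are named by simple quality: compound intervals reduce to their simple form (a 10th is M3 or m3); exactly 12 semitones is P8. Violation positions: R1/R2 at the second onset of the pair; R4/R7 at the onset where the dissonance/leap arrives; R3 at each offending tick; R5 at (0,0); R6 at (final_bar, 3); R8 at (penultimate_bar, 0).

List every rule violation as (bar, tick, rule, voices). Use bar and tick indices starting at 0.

(1, 0, R4, (0, 2))
(2, 0, R4, (0, 2))
(2, 0, R7, (2,))
(3, 0, R4, (0, 1))
(3, 0, R4, (0, 2))
(4, 0, R2, (0, 1))
(6, 0, R1, (1, 2))

bar 0: v0=A3 v1=A4 v2=E5 downbeat P5
bar 1: v0=B3 v1=D4 v2=F5 downbeat TT
bar 2: v0=A3 v1=F4 v2=B4 downbeat M2
bar 3: v0=B3 v1=A4 v2=A4 downbeat m7
bar 4: v0=G3 v1=D4 v2=D5 downbeat P5
bar 5: v0=B3 v1=G4 v2=D5 downbeat m3
bar 6: v0=A3 v1=A4 v2=E5 downbeat P5
  -> R4 @ bar 1 tick 0 v(0, 2): B3/F5 TT untreated
  -> R4 @ bar 2 tick 0 v(0, 2): A3/B4 M2 untreated
  -> R7 @ bar 2 tick 0 v(2,): F5->B4 leap 6st
  -> R4 @ bar 3 tick 0 v(0, 1): B3/A4 m7 untreated
  -> R4 @ bar 3 tick 0 v(0, 2): B3/A4 m7 untreated
  -> R2 @ bar 4 tick 0 v(0, 1): B3/A4 m7 -> G3/D4 P5 similar
  -> R1 @ bar 6 tick 0 v(1, 2): G4/D5 P5 -> A4/E5 P5 similar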